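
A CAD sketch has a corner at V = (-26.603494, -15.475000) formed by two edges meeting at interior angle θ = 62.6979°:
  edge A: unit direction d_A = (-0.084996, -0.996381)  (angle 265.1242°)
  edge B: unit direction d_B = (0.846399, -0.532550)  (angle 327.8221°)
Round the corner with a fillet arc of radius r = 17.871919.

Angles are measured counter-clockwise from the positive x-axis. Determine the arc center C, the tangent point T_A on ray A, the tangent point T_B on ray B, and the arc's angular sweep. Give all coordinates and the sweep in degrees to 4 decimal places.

center=(-11.2898,-46.2255) T_A=(-29.0971,-44.7065) T_B=(-1.7721,-31.0988) sweep=117.3021

bisector direction at 296.4731° = (0.445778,-0.895143)
center distance |VC| = r/sin(θ/2) = 17.871919/sin(31.3489°) = 34.352631
C = V + |VC|·bis = (-11.2898,-46.2255)
T_A = V + ((C−V)·d_A)·d_A = V + 29.3377·d_A = (-29.0971,-44.7065)
T_B = V + ((C−V)·d_B)·d_B = V + 29.3377·d_B = (-1.7721,-31.0988)
sweep = 180° − θ = 117.3021°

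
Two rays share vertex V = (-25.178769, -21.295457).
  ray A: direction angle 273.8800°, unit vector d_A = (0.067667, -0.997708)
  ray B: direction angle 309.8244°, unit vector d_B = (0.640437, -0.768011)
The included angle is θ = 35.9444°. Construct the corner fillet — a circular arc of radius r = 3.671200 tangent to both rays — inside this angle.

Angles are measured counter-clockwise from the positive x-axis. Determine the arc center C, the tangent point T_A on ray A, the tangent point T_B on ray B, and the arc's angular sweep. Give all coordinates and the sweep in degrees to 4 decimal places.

center=(-20.7502,-32.3386) T_A=(-24.4129,-32.5870) T_B=(-17.9306,-29.9874) sweep=144.0556

bisector direction at 291.8522° = (0.372214,-0.928147)
center distance |VC| = r/sin(θ/2) = 3.671200/sin(17.9722°) = 11.898021
C = V + |VC|·bis = (-20.7502,-32.3386)
T_A = V + ((C−V)·d_A)·d_A = V + 11.3175·d_A = (-24.4129,-32.5870)
T_B = V + ((C−V)·d_B)·d_B = V + 11.3175·d_B = (-17.9306,-29.9874)
sweep = 180° − θ = 144.0556°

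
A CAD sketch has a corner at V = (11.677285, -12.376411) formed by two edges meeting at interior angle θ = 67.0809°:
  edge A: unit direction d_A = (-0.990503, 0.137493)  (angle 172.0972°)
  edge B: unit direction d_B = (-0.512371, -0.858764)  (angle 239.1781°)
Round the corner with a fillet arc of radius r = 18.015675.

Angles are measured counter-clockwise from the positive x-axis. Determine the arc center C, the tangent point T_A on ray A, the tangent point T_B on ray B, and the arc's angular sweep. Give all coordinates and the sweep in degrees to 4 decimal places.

bisector direction at 205.6376° = (-0.901548,-0.432678)
center distance |VC| = r/sin(θ/2) = 18.015675/sin(33.5404°) = 32.606048
C = V + |VC|·bis = (-17.7186,-26.4843)
T_A = V + ((C−V)·d_A)·d_A = V + 27.1770·d_A = (-15.2416,-8.6398)
T_B = V + ((C−V)·d_B)·d_B = V + 27.1770·d_B = (-2.2474,-35.7151)
sweep = 180° − θ = 112.9191°

center=(-17.7186,-26.4843) T_A=(-15.2416,-8.6398) T_B=(-2.2474,-35.7151) sweep=112.9191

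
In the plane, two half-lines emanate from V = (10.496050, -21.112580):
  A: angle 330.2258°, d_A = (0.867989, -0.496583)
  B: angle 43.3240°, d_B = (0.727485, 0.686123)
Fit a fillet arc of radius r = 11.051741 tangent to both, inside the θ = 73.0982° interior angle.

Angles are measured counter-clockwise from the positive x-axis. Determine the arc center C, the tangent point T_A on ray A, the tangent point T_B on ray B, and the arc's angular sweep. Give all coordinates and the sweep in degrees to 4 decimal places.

center=(28.9249,-18.9233) T_A=(23.4368,-28.5161) T_B=(21.3420,-10.8833) sweep=106.9018

bisector direction at 6.7749° = (0.993017,0.117969)
center distance |VC| = r/sin(θ/2) = 11.051741/sin(36.5491°) = 18.558403
C = V + |VC|·bis = (28.9249,-18.9233)
T_A = V + ((C−V)·d_A)·d_A = V + 14.9088·d_A = (23.4368,-28.5161)
T_B = V + ((C−V)·d_B)·d_B = V + 14.9088·d_B = (21.3420,-10.8833)
sweep = 180° − θ = 106.9018°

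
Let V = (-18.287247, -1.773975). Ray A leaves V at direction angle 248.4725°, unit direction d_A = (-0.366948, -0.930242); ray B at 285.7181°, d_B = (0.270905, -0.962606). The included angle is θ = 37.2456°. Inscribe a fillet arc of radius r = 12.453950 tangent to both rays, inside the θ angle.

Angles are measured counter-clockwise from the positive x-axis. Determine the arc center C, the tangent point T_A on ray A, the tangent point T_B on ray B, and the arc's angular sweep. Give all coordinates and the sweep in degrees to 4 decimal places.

center=(-20.2635,-40.7233) T_A=(-31.8487,-36.1534) T_B=(-8.2753,-37.3495) sweep=142.7544

bisector direction at 267.0953° = (-0.050675,-0.998715)
center distance |VC| = r/sin(θ/2) = 12.453950/sin(18.6228°) = 38.999465
C = V + |VC|·bis = (-20.2635,-40.7233)
T_A = V + ((C−V)·d_A)·d_A = V + 36.9575·d_A = (-31.8487,-36.1534)
T_B = V + ((C−V)·d_B)·d_B = V + 36.9575·d_B = (-8.2753,-37.3495)
sweep = 180° − θ = 142.7544°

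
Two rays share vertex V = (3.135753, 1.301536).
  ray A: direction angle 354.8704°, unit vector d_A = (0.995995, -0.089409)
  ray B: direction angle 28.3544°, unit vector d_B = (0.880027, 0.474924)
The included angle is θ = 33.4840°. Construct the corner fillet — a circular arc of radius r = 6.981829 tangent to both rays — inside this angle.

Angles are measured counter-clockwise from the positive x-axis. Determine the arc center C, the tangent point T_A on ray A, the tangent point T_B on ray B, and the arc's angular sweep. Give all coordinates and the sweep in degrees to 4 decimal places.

center=(26.8769,6.1802) T_A=(26.2526,-0.7736) T_B=(23.5610,12.3244) sweep=146.5160

bisector direction at 11.6124° = (0.979532,0.201290)
center distance |VC| = r/sin(θ/2) = 6.981829/sin(16.7420°) = 24.237197
C = V + |VC|·bis = (26.8769,6.1802)
T_A = V + ((C−V)·d_A)·d_A = V + 23.2098·d_A = (26.2526,-0.7736)
T_B = V + ((C−V)·d_B)·d_B = V + 23.2098·d_B = (23.5610,12.3244)
sweep = 180° − θ = 146.5160°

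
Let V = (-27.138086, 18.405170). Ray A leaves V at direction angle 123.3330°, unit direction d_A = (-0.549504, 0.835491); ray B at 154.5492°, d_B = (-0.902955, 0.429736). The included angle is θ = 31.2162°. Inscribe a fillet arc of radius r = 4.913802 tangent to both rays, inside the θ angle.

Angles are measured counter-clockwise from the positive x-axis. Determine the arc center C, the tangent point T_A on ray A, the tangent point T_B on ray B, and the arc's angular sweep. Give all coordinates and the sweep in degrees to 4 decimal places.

bisector direction at 138.9411° = (-0.754035,0.656835)
center distance |VC| = r/sin(θ/2) = 4.913802/sin(15.6081°) = 18.263121
C = V + |VC|·bis = (-40.9091,30.4010)
T_A = V + ((C−V)·d_A)·d_A = V + 17.5897·d_A = (-36.8037,33.1012)
T_B = V + ((C−V)·d_B)·d_B = V + 17.5897·d_B = (-43.0208,25.9641)
sweep = 180° − θ = 148.7838°

center=(-40.9091,30.4010) T_A=(-36.8037,33.1012) T_B=(-43.0208,25.9641) sweep=148.7838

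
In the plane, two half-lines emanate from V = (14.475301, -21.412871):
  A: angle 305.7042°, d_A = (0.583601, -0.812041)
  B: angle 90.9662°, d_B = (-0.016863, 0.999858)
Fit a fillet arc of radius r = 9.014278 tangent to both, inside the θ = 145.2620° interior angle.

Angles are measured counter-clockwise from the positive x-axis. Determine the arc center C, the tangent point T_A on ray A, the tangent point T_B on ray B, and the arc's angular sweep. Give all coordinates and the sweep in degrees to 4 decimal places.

center=(23.4408,-18.4417) T_A=(16.1208,-23.7025) T_B=(14.4278,-18.5937) sweep=34.7380

bisector direction at 18.3352° = (0.949232,0.314576)
center distance |VC| = r/sin(θ/2) = 9.014278/sin(72.6310°) = 9.444949
C = V + |VC|·bis = (23.4408,-18.4417)
T_A = V + ((C−V)·d_A)·d_A = V + 2.8195·d_A = (16.1208,-23.7025)
T_B = V + ((C−V)·d_B)·d_B = V + 2.8195·d_B = (14.4278,-18.5937)
sweep = 180° − θ = 34.7380°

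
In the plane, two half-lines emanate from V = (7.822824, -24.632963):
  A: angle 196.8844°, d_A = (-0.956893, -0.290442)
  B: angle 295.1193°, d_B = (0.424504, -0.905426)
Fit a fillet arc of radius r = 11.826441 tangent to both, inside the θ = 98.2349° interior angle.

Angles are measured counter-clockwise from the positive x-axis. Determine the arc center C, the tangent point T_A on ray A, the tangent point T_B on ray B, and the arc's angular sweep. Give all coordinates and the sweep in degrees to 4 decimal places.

bisector direction at 246.0018° = (-0.406707,-0.913559)
center distance |VC| = r/sin(θ/2) = 11.826441/sin(49.1174°) = 15.642347
C = V + |VC|·bis = (1.4610,-38.9232)
T_A = V + ((C−V)·d_A)·d_A = V + 10.2381·d_A = (-1.9739,-27.6065)
T_B = V + ((C−V)·d_B)·d_B = V + 10.2381·d_B = (12.1689,-33.9028)
sweep = 180° − θ = 81.7651°

center=(1.4610,-38.9232) T_A=(-1.9739,-27.6065) T_B=(12.1689,-33.9028) sweep=81.7651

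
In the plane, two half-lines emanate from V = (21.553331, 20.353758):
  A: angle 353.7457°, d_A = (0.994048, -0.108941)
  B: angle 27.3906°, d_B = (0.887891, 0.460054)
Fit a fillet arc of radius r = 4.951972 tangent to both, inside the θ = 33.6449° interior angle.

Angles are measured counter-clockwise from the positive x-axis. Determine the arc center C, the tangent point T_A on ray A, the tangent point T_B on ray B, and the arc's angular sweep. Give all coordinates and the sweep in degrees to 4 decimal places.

center=(38.3739,23.4920) T_A=(37.8344,18.5695) T_B=(36.0957,27.8888) sweep=146.3551

bisector direction at 10.5682° = (0.983037,0.183405)
center distance |VC| = r/sin(θ/2) = 4.951972/sin(16.8224°) = 17.110761
C = V + |VC|·bis = (38.3739,23.4920)
T_A = V + ((C−V)·d_A)·d_A = V + 16.3785·d_A = (37.8344,18.5695)
T_B = V + ((C−V)·d_B)·d_B = V + 16.3785·d_B = (36.0957,27.8888)
sweep = 180° − θ = 146.3551°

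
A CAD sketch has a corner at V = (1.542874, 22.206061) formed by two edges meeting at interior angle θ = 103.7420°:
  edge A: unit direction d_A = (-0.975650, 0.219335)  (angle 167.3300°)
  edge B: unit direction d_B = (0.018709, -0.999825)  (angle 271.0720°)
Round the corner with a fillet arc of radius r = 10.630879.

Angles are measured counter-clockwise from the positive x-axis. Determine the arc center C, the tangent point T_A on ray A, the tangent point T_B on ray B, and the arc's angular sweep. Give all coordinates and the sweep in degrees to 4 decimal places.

bisector direction at 219.2010° = (-0.774933,-0.632043)
center distance |VC| = r/sin(θ/2) = 10.630879/sin(51.8710°) = 13.514586
C = V + |VC|·bis = (-8.9300,13.6643)
T_A = V + ((C−V)·d_A)·d_A = V + 8.3444·d_A = (-6.5983,24.0363)
T_B = V + ((C−V)·d_B)·d_B = V + 8.3444·d_B = (1.6990,13.8632)
sweep = 180° − θ = 76.2580°

center=(-8.9300,13.6643) T_A=(-6.5983,24.0363) T_B=(1.6990,13.8632) sweep=76.2580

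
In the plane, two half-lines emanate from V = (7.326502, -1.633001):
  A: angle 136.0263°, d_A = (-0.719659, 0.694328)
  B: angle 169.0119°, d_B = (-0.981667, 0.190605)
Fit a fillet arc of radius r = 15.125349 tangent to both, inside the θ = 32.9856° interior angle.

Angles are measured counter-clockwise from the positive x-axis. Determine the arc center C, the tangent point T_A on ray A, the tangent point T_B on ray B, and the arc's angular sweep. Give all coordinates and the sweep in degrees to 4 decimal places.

center=(-39.9399,22.9523) T_A=(-29.4379,33.8374) T_B=(-42.8228,8.1042) sweep=147.0144

bisector direction at 152.5191° = (-0.887165,0.461453)
center distance |VC| = r/sin(θ/2) = 15.125349/sin(16.4928°) = 53.277996
C = V + |VC|·bis = (-39.9399,22.9523)
T_A = V + ((C−V)·d_A)·d_A = V + 51.0859·d_A = (-29.4379,33.8374)
T_B = V + ((C−V)·d_B)·d_B = V + 51.0859·d_B = (-42.8228,8.1042)
sweep = 180° − θ = 147.0144°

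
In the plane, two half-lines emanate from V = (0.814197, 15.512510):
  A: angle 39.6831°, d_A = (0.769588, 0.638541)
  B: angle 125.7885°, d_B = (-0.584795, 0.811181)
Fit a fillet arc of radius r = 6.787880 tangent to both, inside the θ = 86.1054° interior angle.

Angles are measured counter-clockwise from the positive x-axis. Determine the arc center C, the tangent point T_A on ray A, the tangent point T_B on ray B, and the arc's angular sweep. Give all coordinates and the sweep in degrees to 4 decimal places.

bisector direction at 82.7358° = (0.126445,0.991974)
center distance |VC| = r/sin(θ/2) = 6.787880/sin(43.0527°) = 9.943124
C = V + |VC|·bis = (2.0715,25.3758)
T_A = V + ((C−V)·d_A)·d_A = V + 7.2657·d_A = (6.4058,20.1520)
T_B = V + ((C−V)·d_B)·d_B = V + 7.2657·d_B = (-3.4347,21.4063)
sweep = 180° − θ = 93.8946°

center=(2.0715,25.3758) T_A=(6.4058,20.1520) T_B=(-3.4347,21.4063) sweep=93.8946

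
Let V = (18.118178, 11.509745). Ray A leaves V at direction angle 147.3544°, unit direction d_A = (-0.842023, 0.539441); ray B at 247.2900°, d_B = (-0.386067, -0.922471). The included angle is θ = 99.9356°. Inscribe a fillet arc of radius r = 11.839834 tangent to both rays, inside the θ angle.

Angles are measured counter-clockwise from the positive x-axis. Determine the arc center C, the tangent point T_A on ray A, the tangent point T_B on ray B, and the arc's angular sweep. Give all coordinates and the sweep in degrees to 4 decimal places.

bisector direction at 197.3222° = (-0.954646,-0.297745)
center distance |VC| = r/sin(θ/2) = 11.839834/sin(49.9678°) = 15.463100
C = V + |VC|·bis = (3.3564,6.9057)
T_A = V + ((C−V)·d_A)·d_A = V + 9.9461·d_A = (9.7433,16.8751)
T_B = V + ((C−V)·d_B)·d_B = V + 9.9461·d_B = (14.2783,2.3347)
sweep = 180° − θ = 80.0644°

center=(3.3564,6.9057) T_A=(9.7433,16.8751) T_B=(14.2783,2.3347) sweep=80.0644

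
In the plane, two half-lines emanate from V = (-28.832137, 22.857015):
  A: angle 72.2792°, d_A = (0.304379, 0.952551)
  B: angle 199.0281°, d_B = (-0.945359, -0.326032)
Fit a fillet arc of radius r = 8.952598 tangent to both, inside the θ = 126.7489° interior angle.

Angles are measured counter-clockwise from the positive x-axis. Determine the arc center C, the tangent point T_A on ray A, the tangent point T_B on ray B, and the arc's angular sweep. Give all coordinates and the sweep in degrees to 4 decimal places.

bisector direction at 135.6536° = (-0.715128,0.698994)
center distance |VC| = r/sin(θ/2) = 8.952598/sin(63.3745°) = 10.014602
C = V + |VC|·bis = (-35.9939,29.8572)
T_A = V + ((C−V)·d_A)·d_A = V + 4.4881·d_A = (-27.4660,27.1322)
T_B = V + ((C−V)·d_B)·d_B = V + 4.4881·d_B = (-33.0750,21.3937)
sweep = 180° − θ = 53.2511°

center=(-35.9939,29.8572) T_A=(-27.4660,27.1322) T_B=(-33.0750,21.3937) sweep=53.2511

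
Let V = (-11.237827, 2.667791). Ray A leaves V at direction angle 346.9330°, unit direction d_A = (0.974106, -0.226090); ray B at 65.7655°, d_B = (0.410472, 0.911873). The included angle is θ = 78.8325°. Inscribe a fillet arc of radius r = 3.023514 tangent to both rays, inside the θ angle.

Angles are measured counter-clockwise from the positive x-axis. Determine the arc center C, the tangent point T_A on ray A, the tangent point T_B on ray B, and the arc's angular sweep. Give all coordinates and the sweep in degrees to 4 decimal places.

center=(-6.9707,4.7813) T_A=(-7.6543,1.8361) T_B=(-9.7278,6.0224) sweep=101.1675

bisector direction at 26.3492° = (0.896105,0.443842)
center distance |VC| = r/sin(θ/2) = 3.023514/sin(39.4162°) = 4.761817
C = V + |VC|·bis = (-6.9707,4.7813)
T_A = V + ((C−V)·d_A)·d_A = V + 3.6788·d_A = (-7.6543,1.8361)
T_B = V + ((C−V)·d_B)·d_B = V + 3.6788·d_B = (-9.7278,6.0224)
sweep = 180° − θ = 101.1675°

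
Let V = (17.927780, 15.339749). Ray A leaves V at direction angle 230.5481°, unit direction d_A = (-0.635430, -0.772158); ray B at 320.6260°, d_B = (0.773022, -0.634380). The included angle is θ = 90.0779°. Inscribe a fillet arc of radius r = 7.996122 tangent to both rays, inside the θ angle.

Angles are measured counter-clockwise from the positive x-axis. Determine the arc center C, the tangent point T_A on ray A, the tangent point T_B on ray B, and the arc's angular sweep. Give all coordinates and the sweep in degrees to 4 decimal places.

center=(19.0280,4.0929) T_A=(12.8537,9.1739) T_B=(24.1006,10.2741) sweep=89.9221

bisector direction at 275.5871° = (0.097358,-0.995249)
center distance |VC| = r/sin(θ/2) = 7.996122/sin(45.0389°) = 11.300545
C = V + |VC|·bis = (19.0280,4.0929)
T_A = V + ((C−V)·d_A)·d_A = V + 7.9853·d_A = (12.8537,9.1739)
T_B = V + ((C−V)·d_B)·d_B = V + 7.9853·d_B = (24.1006,10.2741)
sweep = 180° − θ = 89.9221°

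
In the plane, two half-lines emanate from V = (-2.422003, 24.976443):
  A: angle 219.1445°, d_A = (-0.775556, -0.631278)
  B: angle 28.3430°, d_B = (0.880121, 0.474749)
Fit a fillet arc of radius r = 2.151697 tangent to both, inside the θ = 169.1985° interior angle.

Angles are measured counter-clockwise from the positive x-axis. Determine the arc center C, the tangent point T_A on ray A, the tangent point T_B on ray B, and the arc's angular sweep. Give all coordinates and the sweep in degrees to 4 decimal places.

center=(-1.2214,23.1793) T_A=(-2.5798,24.8480) T_B=(-2.2430,25.0730) sweep=10.8015

bisector direction at 303.7437° = (0.555480,-0.831530)
center distance |VC| = r/sin(θ/2) = 2.151697/sin(84.5992°) = 2.161292
C = V + |VC|·bis = (-1.2214,23.1793)
T_A = V + ((C−V)·d_A)·d_A = V + 0.2034·d_A = (-2.5798,24.8480)
T_B = V + ((C−V)·d_B)·d_B = V + 0.2034·d_B = (-2.2430,25.0730)
sweep = 180° − θ = 10.8015°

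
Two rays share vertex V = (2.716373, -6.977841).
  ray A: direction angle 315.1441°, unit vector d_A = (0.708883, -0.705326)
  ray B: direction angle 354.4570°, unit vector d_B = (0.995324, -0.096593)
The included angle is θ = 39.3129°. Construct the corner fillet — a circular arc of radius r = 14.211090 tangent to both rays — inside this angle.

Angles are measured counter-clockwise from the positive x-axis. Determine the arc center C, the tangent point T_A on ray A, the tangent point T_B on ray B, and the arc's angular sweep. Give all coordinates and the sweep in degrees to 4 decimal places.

center=(40.9429,-24.9655) T_A=(30.9195,-35.0395) T_B=(42.3156,-10.8208) sweep=140.6871

bisector direction at 334.8005° = (0.904831,-0.425771)
center distance |VC| = r/sin(θ/2) = 14.211090/sin(19.6564°) = 42.247187
C = V + |VC|·bis = (40.9429,-24.9655)
T_A = V + ((C−V)·d_A)·d_A = V + 39.7853·d_A = (30.9195,-35.0395)
T_B = V + ((C−V)·d_B)·d_B = V + 39.7853·d_B = (42.3156,-10.8208)
sweep = 180° − θ = 140.6871°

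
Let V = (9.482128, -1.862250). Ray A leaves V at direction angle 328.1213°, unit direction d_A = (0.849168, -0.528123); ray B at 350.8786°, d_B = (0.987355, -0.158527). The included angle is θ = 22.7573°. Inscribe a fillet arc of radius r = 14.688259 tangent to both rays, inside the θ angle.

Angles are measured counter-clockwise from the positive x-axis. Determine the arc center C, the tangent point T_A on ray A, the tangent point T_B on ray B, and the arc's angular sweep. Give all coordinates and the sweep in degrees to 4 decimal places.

bisector direction at 339.5000° = (0.936672,-0.350208)
center distance |VC| = r/sin(θ/2) = 14.688259/sin(11.3787°) = 74.449320
C = V + |VC|·bis = (79.2167,-27.9350)
T_A = V + ((C−V)·d_A)·d_A = V + 72.9860·d_A = (71.4595,-40.4078)
T_B = V + ((C−V)·d_B)·d_B = V + 72.9860·d_B = (81.5452,-13.4325)
sweep = 180° − θ = 157.2427°

center=(79.2167,-27.9350) T_A=(71.4595,-40.4078) T_B=(81.5452,-13.4325) sweep=157.2427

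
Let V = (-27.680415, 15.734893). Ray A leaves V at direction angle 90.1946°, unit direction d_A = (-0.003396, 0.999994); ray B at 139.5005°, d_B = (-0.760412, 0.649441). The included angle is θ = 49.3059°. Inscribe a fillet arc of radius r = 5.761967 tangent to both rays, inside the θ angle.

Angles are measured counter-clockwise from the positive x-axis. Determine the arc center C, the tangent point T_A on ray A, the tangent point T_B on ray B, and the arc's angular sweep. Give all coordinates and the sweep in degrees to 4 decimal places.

bisector direction at 114.8475° = (-0.420205,0.907429)
center distance |VC| = r/sin(θ/2) = 5.761967/sin(24.6530°) = 13.813662
C = V + |VC|·bis = (-33.4850,28.2698)
T_A = V + ((C−V)·d_A)·d_A = V + 12.5546·d_A = (-27.7231,28.2894)
T_B = V + ((C−V)·d_B)·d_B = V + 12.5546·d_B = (-37.2270,23.8883)
sweep = 180° − θ = 130.6941°

center=(-33.4850,28.2698) T_A=(-27.7231,28.2894) T_B=(-37.2270,23.8883) sweep=130.6941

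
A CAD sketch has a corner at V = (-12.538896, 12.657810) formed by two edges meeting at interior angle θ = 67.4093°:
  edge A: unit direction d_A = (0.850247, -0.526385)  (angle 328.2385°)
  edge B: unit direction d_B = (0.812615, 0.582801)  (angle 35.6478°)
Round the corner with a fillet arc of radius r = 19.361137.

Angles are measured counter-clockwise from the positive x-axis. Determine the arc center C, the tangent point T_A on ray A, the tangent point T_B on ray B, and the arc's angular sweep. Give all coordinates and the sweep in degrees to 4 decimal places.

bisector direction at 1.9432° = (0.999425,0.033908)
center distance |VC| = r/sin(θ/2) = 19.361137/sin(33.7047°) = 34.890467
C = V + |VC|·bis = (22.3315,13.8409)
T_A = V + ((C−V)·d_A)·d_A = V + 29.0257·d_A = (12.1401,-2.6209)
T_B = V + ((C−V)·d_B)·d_B = V + 29.0257·d_B = (11.0478,29.5740)
sweep = 180° − θ = 112.5907°

center=(22.3315,13.8409) T_A=(12.1401,-2.6209) T_B=(11.0478,29.5740) sweep=112.5907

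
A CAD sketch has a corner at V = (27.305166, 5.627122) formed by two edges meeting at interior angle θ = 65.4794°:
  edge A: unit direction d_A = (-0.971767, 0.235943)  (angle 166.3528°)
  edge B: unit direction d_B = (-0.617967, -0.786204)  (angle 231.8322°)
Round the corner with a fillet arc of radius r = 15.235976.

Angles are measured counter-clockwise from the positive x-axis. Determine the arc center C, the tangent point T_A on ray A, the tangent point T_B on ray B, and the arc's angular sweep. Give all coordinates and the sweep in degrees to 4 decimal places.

bisector direction at 199.0925° = (-0.944992,-0.327094)
center distance |VC| = r/sin(θ/2) = 15.235976/sin(32.7397°) = 28.171820
C = V + |VC|·bis = (0.6830,-3.5877)
T_A = V + ((C−V)·d_A)·d_A = V + 23.6963·d_A = (4.2778,11.2181)
T_B = V + ((C−V)·d_B)·d_B = V + 23.6963·d_B = (12.6616,-13.0030)
sweep = 180° − θ = 114.5206°

center=(0.6830,-3.5877) T_A=(4.2778,11.2181) T_B=(12.6616,-13.0030) sweep=114.5206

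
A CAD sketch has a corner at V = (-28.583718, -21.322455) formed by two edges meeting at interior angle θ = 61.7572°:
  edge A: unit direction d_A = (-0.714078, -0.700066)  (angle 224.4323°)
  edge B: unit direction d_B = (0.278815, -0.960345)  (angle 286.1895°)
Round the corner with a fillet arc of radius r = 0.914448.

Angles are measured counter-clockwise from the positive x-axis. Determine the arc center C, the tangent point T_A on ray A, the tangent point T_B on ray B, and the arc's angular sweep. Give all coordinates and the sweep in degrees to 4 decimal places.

bisector direction at 255.3109° = (-0.253574,-0.967316)
center distance |VC| = r/sin(θ/2) = 0.914448/sin(30.8786°) = 1.781783
C = V + |VC|·bis = (-29.0355,-23.0460)
T_A = V + ((C−V)·d_A)·d_A = V + 1.5292·d_A = (-29.6757,-22.3930)
T_B = V + ((C−V)·d_B)·d_B = V + 1.5292·d_B = (-28.1573,-22.7910)
sweep = 180° − θ = 118.2428°

center=(-29.0355,-23.0460) T_A=(-29.6757,-22.3930) T_B=(-28.1573,-22.7910) sweep=118.2428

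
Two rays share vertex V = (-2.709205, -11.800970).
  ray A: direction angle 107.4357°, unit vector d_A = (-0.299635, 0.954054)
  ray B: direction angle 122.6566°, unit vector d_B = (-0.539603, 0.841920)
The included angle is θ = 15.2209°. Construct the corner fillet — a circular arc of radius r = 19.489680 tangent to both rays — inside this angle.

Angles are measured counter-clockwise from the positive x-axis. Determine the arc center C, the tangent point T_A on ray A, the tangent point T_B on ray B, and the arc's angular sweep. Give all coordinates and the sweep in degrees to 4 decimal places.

center=(-65.0098,121.5227) T_A=(-46.4156,127.3625) T_B=(-81.4186,111.0060) sweep=164.7791

bisector direction at 115.0462° = (-0.423348,0.905967)
center distance |VC| = r/sin(θ/2) = 19.489680/sin(7.6105°) = 147.161704
C = V + |VC|·bis = (-65.0098,121.5227)
T_A = V + ((C−V)·d_A)·d_A = V + 145.8654·d_A = (-46.4156,127.3625)
T_B = V + ((C−V)·d_B)·d_B = V + 145.8654·d_B = (-81.4186,111.0060)
sweep = 180° − θ = 164.7791°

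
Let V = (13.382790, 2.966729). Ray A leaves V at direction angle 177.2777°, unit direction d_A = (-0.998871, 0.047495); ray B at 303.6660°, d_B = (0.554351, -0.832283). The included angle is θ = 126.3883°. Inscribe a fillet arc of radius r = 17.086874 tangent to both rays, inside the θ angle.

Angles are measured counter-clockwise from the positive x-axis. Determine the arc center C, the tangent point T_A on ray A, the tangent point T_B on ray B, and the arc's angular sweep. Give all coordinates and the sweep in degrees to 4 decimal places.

center=(3.9476,-13.6908) T_A=(4.7591,3.3768) T_B=(18.1687,-4.2187) sweep=53.6117

bisector direction at 240.4718° = (-0.492851,-0.870114)
center distance |VC| = r/sin(θ/2) = 17.086874/sin(63.1942°) = 19.144104
C = V + |VC|·bis = (3.9476,-13.6908)
T_A = V + ((C−V)·d_A)·d_A = V + 8.6334·d_A = (4.7591,3.3768)
T_B = V + ((C−V)·d_B)·d_B = V + 8.6334·d_B = (18.1687,-4.2187)
sweep = 180° − θ = 53.6117°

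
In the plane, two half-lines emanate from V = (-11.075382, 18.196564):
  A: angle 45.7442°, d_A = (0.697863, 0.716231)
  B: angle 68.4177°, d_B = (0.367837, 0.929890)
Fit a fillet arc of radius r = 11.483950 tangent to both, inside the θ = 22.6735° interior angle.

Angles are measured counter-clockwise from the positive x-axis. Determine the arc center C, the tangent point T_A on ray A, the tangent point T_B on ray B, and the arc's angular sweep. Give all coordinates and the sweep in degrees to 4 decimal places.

bisector direction at 57.0810° = (0.543454,0.839439)
center distance |VC| = r/sin(θ/2) = 11.483950/sin(11.3368°) = 58.420173
C = V + |VC|·bis = (20.6733,67.2367)
T_A = V + ((C−V)·d_A)·d_A = V + 57.2803·d_A = (28.8984,59.2225)
T_B = V + ((C−V)·d_B)·d_B = V + 57.2803·d_B = (9.9945,71.4610)
sweep = 180° − θ = 157.3265°

center=(20.6733,67.2367) T_A=(28.8984,59.2225) T_B=(9.9945,71.4610) sweep=157.3265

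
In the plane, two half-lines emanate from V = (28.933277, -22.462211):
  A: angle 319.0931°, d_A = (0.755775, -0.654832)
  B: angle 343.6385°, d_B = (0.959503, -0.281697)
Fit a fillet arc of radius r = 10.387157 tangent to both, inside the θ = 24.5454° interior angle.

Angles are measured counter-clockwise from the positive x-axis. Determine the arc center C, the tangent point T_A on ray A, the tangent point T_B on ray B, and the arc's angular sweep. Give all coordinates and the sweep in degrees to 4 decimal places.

center=(71.8227,-45.8795) T_A=(65.0208,-53.7298) T_B=(74.7487,-35.9130) sweep=155.4546

bisector direction at 331.3658° = (0.877697,-0.479216)
center distance |VC| = r/sin(θ/2) = 10.387157/sin(12.2727°) = 48.865832
C = V + |VC|·bis = (71.8227,-45.8795)
T_A = V + ((C−V)·d_A)·d_A = V + 47.7491·d_A = (65.0208,-53.7298)
T_B = V + ((C−V)·d_B)·d_B = V + 47.7491·d_B = (74.7487,-35.9130)
sweep = 180° − θ = 155.4546°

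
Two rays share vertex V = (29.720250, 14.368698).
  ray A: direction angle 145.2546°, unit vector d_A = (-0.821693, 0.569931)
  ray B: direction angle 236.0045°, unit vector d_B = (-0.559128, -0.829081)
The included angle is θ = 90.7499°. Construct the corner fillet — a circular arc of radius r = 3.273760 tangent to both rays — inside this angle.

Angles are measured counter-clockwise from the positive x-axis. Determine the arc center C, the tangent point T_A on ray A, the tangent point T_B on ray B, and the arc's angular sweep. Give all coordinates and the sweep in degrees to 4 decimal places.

bisector direction at 190.6296° = (-0.982840,-0.184458)
center distance |VC| = r/sin(θ/2) = 3.273760/sin(45.3749°) = 4.599793
C = V + |VC|·bis = (25.1994,13.5202)
T_A = V + ((C−V)·d_A)·d_A = V + 3.2312·d_A = (27.0652,16.2103)
T_B = V + ((C−V)·d_B)·d_B = V + 3.2312·d_B = (27.9136,11.6898)
sweep = 180° − θ = 89.2501°

center=(25.1994,13.5202) T_A=(27.0652,16.2103) T_B=(27.9136,11.6898) sweep=89.2501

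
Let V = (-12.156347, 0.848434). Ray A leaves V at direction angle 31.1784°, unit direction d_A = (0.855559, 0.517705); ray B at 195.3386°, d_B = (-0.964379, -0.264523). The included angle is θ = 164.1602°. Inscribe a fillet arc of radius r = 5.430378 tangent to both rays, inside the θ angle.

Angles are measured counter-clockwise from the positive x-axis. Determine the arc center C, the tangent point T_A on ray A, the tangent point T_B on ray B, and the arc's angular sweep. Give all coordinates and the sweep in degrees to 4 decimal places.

bisector direction at 113.2585° = (-0.394880,0.918733)
center distance |VC| = r/sin(θ/2) = 5.430378/sin(82.0801°) = 5.482674
C = V + |VC|·bis = (-14.3213,5.8855)
T_A = V + ((C−V)·d_A)·d_A = V + 0.7554·d_A = (-11.5100,1.2395)
T_B = V + ((C−V)·d_B)·d_B = V + 0.7554·d_B = (-12.8849,0.6486)
sweep = 180° − θ = 15.8398°

center=(-14.3213,5.8855) T_A=(-11.5100,1.2395) T_B=(-12.8849,0.6486) sweep=15.8398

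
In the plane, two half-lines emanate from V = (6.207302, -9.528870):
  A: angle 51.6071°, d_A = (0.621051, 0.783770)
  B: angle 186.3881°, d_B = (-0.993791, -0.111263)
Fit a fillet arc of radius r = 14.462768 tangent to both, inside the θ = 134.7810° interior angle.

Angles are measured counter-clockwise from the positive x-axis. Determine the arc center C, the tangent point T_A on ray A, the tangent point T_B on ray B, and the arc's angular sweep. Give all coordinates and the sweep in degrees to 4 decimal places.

bisector direction at 118.9976° = (-0.484773,0.874640)
center distance |VC| = r/sin(θ/2) = 14.462768/sin(67.3905°) = 15.666818
C = V + |VC|·bis = (-1.3875,4.1740)
T_A = V + ((C−V)·d_A)·d_A = V + 6.0231·d_A = (9.9479,-4.8082)
T_B = V + ((C−V)·d_B)·d_B = V + 6.0231·d_B = (0.2216,-10.1990)
sweep = 180° − θ = 45.2190°

center=(-1.3875,4.1740) T_A=(9.9479,-4.8082) T_B=(0.2216,-10.1990) sweep=45.2190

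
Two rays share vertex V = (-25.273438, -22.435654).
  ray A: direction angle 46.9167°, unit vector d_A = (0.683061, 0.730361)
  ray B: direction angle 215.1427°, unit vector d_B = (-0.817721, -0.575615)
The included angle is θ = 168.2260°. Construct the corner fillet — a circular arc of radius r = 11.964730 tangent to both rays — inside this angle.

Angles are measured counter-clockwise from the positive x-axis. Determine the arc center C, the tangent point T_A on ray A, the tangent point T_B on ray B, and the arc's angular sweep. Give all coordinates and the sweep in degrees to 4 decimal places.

center=(-33.1693,-13.3620) T_A=(-24.4308,-21.5346) T_B=(-26.2823,-23.1458) sweep=11.7740

bisector direction at 131.0297° = (-0.656450,0.754369)
center distance |VC| = r/sin(θ/2) = 11.964730/sin(84.1130°) = 12.028165
C = V + |VC|·bis = (-33.1693,-13.3620)
T_A = V + ((C−V)·d_A)·d_A = V + 1.2337·d_A = (-24.4308,-21.5346)
T_B = V + ((C−V)·d_B)·d_B = V + 1.2337·d_B = (-26.2823,-23.1458)
sweep = 180° − θ = 11.7740°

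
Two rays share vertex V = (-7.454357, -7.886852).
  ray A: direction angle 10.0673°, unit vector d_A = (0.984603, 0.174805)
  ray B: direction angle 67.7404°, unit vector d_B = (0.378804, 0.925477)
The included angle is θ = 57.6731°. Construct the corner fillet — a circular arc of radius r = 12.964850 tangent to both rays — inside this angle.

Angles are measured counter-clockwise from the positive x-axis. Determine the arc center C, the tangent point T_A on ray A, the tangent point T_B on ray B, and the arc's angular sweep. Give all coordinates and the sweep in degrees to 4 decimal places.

center=(13.4641,8.9946) T_A=(15.7305,-3.7707) T_B=(1.4655,13.9057) sweep=122.3269

bisector direction at 38.9038° = (0.778201,0.628015)
center distance |VC| = r/sin(θ/2) = 12.964850/sin(28.8365°) = 26.880596
C = V + |VC|·bis = (13.4641,8.9946)
T_A = V + ((C−V)·d_A)·d_A = V + 23.5474·d_A = (15.7305,-3.7707)
T_B = V + ((C−V)·d_B)·d_B = V + 23.5474·d_B = (1.4655,13.9057)
sweep = 180° − θ = 122.3269°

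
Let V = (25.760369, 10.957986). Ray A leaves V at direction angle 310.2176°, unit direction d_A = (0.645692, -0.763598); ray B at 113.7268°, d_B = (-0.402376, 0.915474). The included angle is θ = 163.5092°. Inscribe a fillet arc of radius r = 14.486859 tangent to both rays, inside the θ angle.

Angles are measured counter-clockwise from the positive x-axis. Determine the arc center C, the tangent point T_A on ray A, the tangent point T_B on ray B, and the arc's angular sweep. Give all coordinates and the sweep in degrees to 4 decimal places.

bisector direction at 31.9722° = (0.848305,0.529508)
center distance |VC| = r/sin(θ/2) = 14.486859/sin(81.7546°) = 14.638175
C = V + |VC|·bis = (38.1780,18.7090)
T_A = V + ((C−V)·d_A)·d_A = V + 2.0993·d_A = (27.1159,9.3550)
T_B = V + ((C−V)·d_B)·d_B = V + 2.0993·d_B = (24.9157,12.8798)
sweep = 180° − θ = 16.4908°

center=(38.1780,18.7090) T_A=(27.1159,9.3550) T_B=(24.9157,12.8798) sweep=16.4908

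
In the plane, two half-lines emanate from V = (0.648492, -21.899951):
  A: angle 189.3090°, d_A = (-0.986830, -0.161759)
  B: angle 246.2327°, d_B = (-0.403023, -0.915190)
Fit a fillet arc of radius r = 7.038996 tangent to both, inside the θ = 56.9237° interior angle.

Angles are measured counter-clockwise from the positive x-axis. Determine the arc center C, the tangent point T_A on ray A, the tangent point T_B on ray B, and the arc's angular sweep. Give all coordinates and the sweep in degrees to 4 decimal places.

center=(-11.0267,-30.9467) T_A=(-12.1653,-24.0004) T_B=(-4.5847,-33.7835) sweep=123.0763

bisector direction at 217.7708° = (-0.790467,-0.612505)
center distance |VC| = r/sin(θ/2) = 7.038996/sin(28.4618°) = 14.770011
C = V + |VC|·bis = (-11.0267,-30.9467)
T_A = V + ((C−V)·d_A)·d_A = V + 12.9848·d_A = (-12.1653,-24.0004)
T_B = V + ((C−V)·d_B)·d_B = V + 12.9848·d_B = (-4.5847,-33.7835)
sweep = 180° − θ = 123.0763°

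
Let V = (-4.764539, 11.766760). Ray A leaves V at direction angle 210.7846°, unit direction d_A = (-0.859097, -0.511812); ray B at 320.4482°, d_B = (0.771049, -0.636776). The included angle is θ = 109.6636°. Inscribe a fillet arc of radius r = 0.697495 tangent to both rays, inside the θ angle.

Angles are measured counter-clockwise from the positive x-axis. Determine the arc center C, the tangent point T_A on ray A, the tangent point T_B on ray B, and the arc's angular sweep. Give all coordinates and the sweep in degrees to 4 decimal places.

bisector direction at 265.6164° = (-0.076434,-0.997075)
center distance |VC| = r/sin(θ/2) = 0.697495/sin(54.8318°) = 0.853242
C = V + |VC|·bis = (-4.8298,10.9160)
T_A = V + ((C−V)·d_A)·d_A = V + 0.4914·d_A = (-5.1867,11.5152)
T_B = V + ((C−V)·d_B)·d_B = V + 0.4914·d_B = (-4.3856,11.4538)
sweep = 180° − θ = 70.3364°

center=(-4.8298,10.9160) T_A=(-5.1867,11.5152) T_B=(-4.3856,11.4538) sweep=70.3364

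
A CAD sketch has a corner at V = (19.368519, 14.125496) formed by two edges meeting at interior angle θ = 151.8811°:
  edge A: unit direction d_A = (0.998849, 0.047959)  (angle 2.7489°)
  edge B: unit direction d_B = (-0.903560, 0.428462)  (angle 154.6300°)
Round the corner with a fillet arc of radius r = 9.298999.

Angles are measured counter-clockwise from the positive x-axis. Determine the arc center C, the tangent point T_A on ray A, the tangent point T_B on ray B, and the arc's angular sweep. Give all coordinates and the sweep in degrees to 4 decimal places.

center=(21.2486,23.5255) T_A=(21.6946,14.2372) T_B=(17.2644,15.1233) sweep=28.1189

bisector direction at 78.6895° = (0.196127,0.980579)
center distance |VC| = r/sin(θ/2) = 9.298999/sin(75.9406°) = 9.586160
C = V + |VC|·bis = (21.2486,23.5255)
T_A = V + ((C−V)·d_A)·d_A = V + 2.3288·d_A = (21.6946,14.2372)
T_B = V + ((C−V)·d_B)·d_B = V + 2.3288·d_B = (17.2644,15.1233)
sweep = 180° − θ = 28.1189°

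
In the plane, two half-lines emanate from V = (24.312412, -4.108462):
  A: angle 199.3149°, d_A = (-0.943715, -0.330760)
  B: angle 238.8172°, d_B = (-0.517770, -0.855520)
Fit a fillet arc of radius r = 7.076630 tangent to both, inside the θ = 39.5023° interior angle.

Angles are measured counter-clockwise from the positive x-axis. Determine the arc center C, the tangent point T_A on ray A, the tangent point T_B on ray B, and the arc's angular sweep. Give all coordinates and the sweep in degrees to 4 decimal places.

bisector direction at 219.0661° = (-0.776420,-0.630216)
center distance |VC| = r/sin(θ/2) = 7.076630/sin(19.7511°) = 20.940765
C = V + |VC|·bis = (8.0536,-17.3057)
T_A = V + ((C−V)·d_A)·d_A = V + 19.7088·d_A = (5.7129,-10.6273)
T_B = V + ((C−V)·d_B)·d_B = V + 19.7088·d_B = (14.1078,-20.9697)
sweep = 180° − θ = 140.4977°

center=(8.0536,-17.3057) T_A=(5.7129,-10.6273) T_B=(14.1078,-20.9697) sweep=140.4977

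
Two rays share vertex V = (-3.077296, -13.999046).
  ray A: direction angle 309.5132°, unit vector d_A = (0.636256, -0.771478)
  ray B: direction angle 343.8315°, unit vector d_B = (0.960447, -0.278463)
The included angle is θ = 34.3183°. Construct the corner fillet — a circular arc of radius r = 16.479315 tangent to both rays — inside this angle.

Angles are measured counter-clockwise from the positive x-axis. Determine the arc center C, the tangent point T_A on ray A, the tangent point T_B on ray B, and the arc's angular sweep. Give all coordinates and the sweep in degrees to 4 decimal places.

bisector direction at 326.6723° = (0.835542,-0.549426)
center distance |VC| = r/sin(θ/2) = 16.479315/sin(17.1592°) = 55.856993
C = V + |VC|·bis = (43.5936,-44.6883)
T_A = V + ((C−V)·d_A)·d_A = V + 53.3707·d_A = (30.8802,-55.1734)
T_B = V + ((C−V)·d_B)·d_B = V + 53.3707·d_B = (48.1825,-28.8608)
sweep = 180° − θ = 145.6817°

center=(43.5936,-44.6883) T_A=(30.8802,-55.1734) T_B=(48.1825,-28.8608) sweep=145.6817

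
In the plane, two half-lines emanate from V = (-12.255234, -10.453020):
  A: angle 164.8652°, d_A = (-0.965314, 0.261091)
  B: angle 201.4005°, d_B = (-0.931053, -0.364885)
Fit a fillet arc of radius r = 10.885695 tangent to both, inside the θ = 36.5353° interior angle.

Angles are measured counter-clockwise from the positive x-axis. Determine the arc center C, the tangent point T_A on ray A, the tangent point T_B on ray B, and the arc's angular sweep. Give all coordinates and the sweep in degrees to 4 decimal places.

bisector direction at 183.1329° = (-0.998506,-0.054651)
center distance |VC| = r/sin(θ/2) = 10.885695/sin(18.2676°) = 34.727946
C = V + |VC|·bis = (-46.9313,-12.3509)
T_A = V + ((C−V)·d_A)·d_A = V + 32.9777·d_A = (-44.0891,-1.8428)
T_B = V + ((C−V)·d_B)·d_B = V + 32.9777·d_B = (-42.9593,-22.4861)
sweep = 180° − θ = 143.4647°

center=(-46.9313,-12.3509) T_A=(-44.0891,-1.8428) T_B=(-42.9593,-22.4861) sweep=143.4647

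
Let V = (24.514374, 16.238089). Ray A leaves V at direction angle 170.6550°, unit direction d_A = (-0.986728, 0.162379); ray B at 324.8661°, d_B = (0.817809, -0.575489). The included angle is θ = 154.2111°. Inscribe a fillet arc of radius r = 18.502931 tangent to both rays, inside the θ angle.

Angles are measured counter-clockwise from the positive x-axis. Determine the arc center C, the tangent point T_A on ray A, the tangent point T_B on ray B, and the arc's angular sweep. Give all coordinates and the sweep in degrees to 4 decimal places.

bisector direction at 247.7605° = (-0.378478,-0.925610)
center distance |VC| = r/sin(θ/2) = 18.502931/sin(77.1055°) = 18.981593
C = V + |VC|·bis = (17.3303,-1.3315)
T_A = V + ((C−V)·d_A)·d_A = V + 4.2359·d_A = (20.3347,16.9259)
T_B = V + ((C−V)·d_B)·d_B = V + 4.2359·d_B = (27.9785,13.8004)
sweep = 180° − θ = 25.7889°

center=(17.3303,-1.3315) T_A=(20.3347,16.9259) T_B=(27.9785,13.8004) sweep=25.7889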